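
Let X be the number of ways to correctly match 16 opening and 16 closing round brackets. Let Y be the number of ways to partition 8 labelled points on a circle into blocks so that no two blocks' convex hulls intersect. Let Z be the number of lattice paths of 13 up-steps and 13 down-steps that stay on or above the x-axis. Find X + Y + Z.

36102000

Balanced strings of n pairs of brackets are counted by C_n; here n = 16. So X = C_16 = 35357670.
The non-crossing partitions of [8] form a lattice of size C_8. So Y = C_8 = 1430.
A Dyck path with 13 up-steps and 13 down-steps has semilength 13, so there are C_13 of them. So Z = C_13 = 742900.
X + Y + Z = 35357670 + 1430 + 742900 = 36102000.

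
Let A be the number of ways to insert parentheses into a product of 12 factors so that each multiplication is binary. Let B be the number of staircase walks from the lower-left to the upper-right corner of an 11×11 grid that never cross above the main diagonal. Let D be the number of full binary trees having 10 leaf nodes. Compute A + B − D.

112710

Ways to associate a product of 12 factors correspond to binary trees on 12 leaves, so the count is C_11. So A = C_11 = 58786.
Sub-diagonal monotone paths from (0,0) to (11,11) biject with Dyck paths of semilength 11, giving C_11. So B = C_11 = 58786.
Full binary trees with 10 leaves have 10−1 = 9 internal nodes, so there are C_9 of them. So D = C_9 = 4862.
A + B − D = 58786 + 58786 − 4862 = 112710.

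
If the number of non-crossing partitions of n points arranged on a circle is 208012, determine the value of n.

12

Non-crossing partitions of [n] are counted by C_n. Since C_12 = 208012, the index is 12.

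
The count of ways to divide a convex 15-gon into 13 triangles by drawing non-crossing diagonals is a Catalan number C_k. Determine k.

13

The number of triangulations of a 15-gon is the Catalan number C_13 (index = sides − 2).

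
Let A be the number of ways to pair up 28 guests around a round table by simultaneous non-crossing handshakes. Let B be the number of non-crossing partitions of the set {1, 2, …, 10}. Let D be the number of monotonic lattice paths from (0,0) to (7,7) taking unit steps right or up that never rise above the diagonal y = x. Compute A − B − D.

2657215

Non-crossing handshake pairings of 2n people are counted by C_n; 28 people gives n = 14. So A = C_14 = 2674440.
Non-crossing partitions of an n-element set are counted by C_n; here n = 10. So B = C_10 = 16796.
Sub-diagonal monotone paths from (0,0) to (7,7) biject with Dyck paths of semilength 7, giving C_7. So D = C_7 = 429.
A − B − D = 2674440 − 16796 − 429 = 2657215.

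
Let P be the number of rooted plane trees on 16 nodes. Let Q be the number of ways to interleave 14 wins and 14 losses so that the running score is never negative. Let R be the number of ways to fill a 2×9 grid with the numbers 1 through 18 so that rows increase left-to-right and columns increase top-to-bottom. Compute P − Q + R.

A rooted plane tree on 16 nodes has 15 edges, and such trees are counted by C_15. So P = C_15 = 9694845.
Reading a vote for the leader as '(' and for the other as ')' turns such a sequence into a balanced string of 14 pairs, so the count is C_14. So Q = C_14 = 2674440.
Standard Young tableaux of shape 2×n are counted by C_n; here n = 9. So R = C_9 = 4862.
P − Q + R = 9694845 − 2674440 + 4862 = 7025267.

7025267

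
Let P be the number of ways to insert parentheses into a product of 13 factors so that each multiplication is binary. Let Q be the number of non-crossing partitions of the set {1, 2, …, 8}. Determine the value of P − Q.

206582

Parenthesizations of m factors correspond to full binary trees with m leaves, counted by C_{m−1}; m = 13 gives C_12. So P = C_12 = 208012.
Non-crossing partitions of an n-element set are counted by C_n; here n = 8. So Q = C_8 = 1430.
P − Q = 208012 − 1430 = 206582.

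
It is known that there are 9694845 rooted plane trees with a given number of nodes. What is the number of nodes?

Rooted ordered trees on m nodes are counted by C_{m−1}. Since C_15 = 9694845, the index is 15.
So the index is 15, and the number of nodes is 15 + 1 = 16.

16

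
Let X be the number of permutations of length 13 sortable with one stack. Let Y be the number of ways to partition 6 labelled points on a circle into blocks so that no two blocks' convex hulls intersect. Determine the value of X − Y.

By Knuth's characterisation, the stack-sortable permutations of length 13 are the 231-avoiders, numbering C_13. So X = C_13 = 742900.
The non-crossing partitions of [6] form a lattice of size C_6. So Y = C_6 = 132.
X − Y = 742900 − 132 = 742768.

742768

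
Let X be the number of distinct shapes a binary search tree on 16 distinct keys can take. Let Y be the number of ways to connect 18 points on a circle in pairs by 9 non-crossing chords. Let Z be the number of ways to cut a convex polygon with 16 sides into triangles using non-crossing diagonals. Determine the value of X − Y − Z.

Binary trees (left/right distinguished) on n nodes are counted by C_n; here n = 16. So X = C_16 = 35357670.
Non-crossing perfect matchings of 2n points on a circle are counted by C_n; with 18 points, n = 9. So Y = C_9 = 4862.
Triangulations of a convex m-gon are counted by C_{m−2}; with m = 16 this is C_14. So Z = C_14 = 2674440.
X − Y − Z = 35357670 − 4862 − 2674440 = 32678368.

32678368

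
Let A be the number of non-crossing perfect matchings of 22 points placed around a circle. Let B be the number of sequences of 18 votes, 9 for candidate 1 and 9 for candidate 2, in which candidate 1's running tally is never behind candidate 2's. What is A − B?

Non-crossing perfect matchings of 2n points on a circle are counted by C_n; with 22 points, n = 11. So A = C_11 = 58786.
Ballot sequences with n votes each where one side never trails are Dyck words, counted by C_n; here n = 9. So B = C_9 = 4862.
A − B = 58786 − 4862 = 53924.

53924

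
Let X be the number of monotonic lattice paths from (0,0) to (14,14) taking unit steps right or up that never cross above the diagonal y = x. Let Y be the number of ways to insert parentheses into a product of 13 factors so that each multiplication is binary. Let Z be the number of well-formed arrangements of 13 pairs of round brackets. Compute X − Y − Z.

1723528

Monotone paths in an n×n grid that stay weakly below the diagonal are counted by C_n; here n = 14. So X = C_14 = 2674440.
Ways to associate a product of 13 factors correspond to binary trees on 13 leaves, so the count is C_12. So Y = C_12 = 208012.
With 13 pairs the number of balanced bracket strings is the Catalan number C_13. So Z = C_13 = 742900.
X − Y − Z = 2674440 − 208012 − 742900 = 1723528.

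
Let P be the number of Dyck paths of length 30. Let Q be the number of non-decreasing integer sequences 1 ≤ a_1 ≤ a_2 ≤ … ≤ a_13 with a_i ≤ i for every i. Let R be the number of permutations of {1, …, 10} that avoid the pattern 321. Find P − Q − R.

Paths of 15 up- and 15 down-steps that never dip below the axis are Dyck paths; their count is C_15. So P = C_15 = 9694845.
Such sub-staircase sequences of length n are counted by C_n; here n = 13. So Q = C_13 = 742900.
Permutations of [n] avoiding any single length-3 pattern are counted by C_n; here n = 10. So R = C_10 = 16796.
P − Q − R = 9694845 − 742900 − 16796 = 8935149.

8935149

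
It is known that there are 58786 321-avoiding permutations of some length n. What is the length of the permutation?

11

Permutations of [n] avoiding a fixed length-3 pattern are counted by C_n. The Catalan number equal to 58786 is C_11.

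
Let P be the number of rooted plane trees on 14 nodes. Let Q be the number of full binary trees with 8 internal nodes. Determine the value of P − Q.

Rooted ordered (plane) trees on m nodes have m−1 edges and are counted by C_{m−1}; m = 14 gives C_13. So P = C_13 = 742900.
Full binary trees with n internal nodes are counted by C_n; here n = 8. So Q = C_8 = 1430.
P − Q = 742900 − 1430 = 741470.

741470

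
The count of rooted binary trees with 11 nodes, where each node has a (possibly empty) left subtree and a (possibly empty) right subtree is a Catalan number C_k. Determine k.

11

Binary trees (left/right distinguished) on n nodes are counted by C_n; here n = 11.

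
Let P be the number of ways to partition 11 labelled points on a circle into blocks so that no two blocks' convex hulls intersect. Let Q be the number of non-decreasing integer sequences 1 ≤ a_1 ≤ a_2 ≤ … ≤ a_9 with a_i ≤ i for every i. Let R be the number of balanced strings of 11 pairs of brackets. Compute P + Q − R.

Non-crossing partitions of an n-element set are counted by C_n; here n = 11. So P = C_11 = 58786.
Such sub-staircase sequences of length n are counted by C_n; here n = 9. So Q = C_9 = 4862.
A balanced arrangement of 11 bracket pairs is a Dyck word of semilength 11, so the count is C_11. So R = C_11 = 58786.
P + Q − R = 58786 + 4862 − 58786 = 4862.

4862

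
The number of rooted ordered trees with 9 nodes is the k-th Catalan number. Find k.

8

A rooted plane tree on 9 nodes has 8 edges, and such trees are counted by C_8.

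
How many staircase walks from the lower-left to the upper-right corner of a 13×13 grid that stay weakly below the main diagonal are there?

742900

Monotone paths in an n×n grid that stay weakly below the diagonal are counted by C_n; here n = 13.
C_13 = 742900.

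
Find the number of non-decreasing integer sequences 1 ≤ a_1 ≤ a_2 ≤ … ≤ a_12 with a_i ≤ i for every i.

Such sub-staircase sequences of length n are counted by C_n; here n = 12.
C_12 = 208012.

208012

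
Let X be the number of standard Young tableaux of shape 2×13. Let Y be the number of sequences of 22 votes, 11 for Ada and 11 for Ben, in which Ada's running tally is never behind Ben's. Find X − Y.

684114

By the hook-length formula (or a Dyck-path bijection), SYT of shape 2×13 number C_13. So X = C_13 = 742900.
Reading a vote for the leader as '(' and for the other as ')' turns such a sequence into a balanced string of 11 pairs, so the count is C_11. So Y = C_11 = 58786.
X − Y = 742900 − 58786 = 684114.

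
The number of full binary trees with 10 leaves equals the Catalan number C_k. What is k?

9

A full binary tree with L leaves has L−1 internal nodes and is counted by C_{L−1}; L = 10 gives C_9.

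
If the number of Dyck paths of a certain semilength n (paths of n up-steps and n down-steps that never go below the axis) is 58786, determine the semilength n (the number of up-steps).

Dyck paths of semilength n are counted by C_n. Since C_11 = 58786, the index is 11.

11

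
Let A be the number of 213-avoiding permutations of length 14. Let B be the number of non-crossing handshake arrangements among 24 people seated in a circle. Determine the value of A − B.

Permutations of [n] avoiding any single length-3 pattern are counted by C_n; here n = 14. So A = C_14 = 2674440.
Non-crossing handshake pairings of 2n people are counted by C_n; 24 people gives n = 12. So B = C_12 = 208012.
A − B = 2674440 − 208012 = 2466428.

2466428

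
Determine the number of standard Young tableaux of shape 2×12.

208012

By the hook-length formula (or a Dyck-path bijection), SYT of shape 2×12 number C_12.
C_12 = C_11 · 2(2·11+1)/(11+2) = 58786 · 46/13 = 208012.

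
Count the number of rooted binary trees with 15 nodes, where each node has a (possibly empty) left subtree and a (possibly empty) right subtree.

Rooted binary trees with 15 nodes (each child slot possibly empty) number C_15.
C_15 = 9694845.

9694845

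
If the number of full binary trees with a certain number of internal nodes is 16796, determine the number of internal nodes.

10

Full binary trees with n internal nodes are counted by C_n, and C_10 = 16796.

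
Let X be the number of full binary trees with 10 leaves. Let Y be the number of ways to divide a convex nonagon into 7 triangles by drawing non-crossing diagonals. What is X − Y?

A full binary tree with L leaves has L−1 internal nodes and is counted by C_{L−1}; L = 10 gives C_9. So X = C_9 = 4862.
A convex 9-gon is triangulated into 7 triangles, and the number of such triangulations is the Catalan number C_{9−2} = C_7. So Y = C_7 = 429.
X − Y = 4862 − 429 = 4433.

4433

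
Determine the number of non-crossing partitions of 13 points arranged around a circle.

Non-crossing partitions of an n-element set are counted by C_n; here n = 13.
C_13 = C(26,13)/14 = 10400600/14 = 742900.

742900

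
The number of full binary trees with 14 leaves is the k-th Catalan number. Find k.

Full binary trees with 14 leaves have 14−1 = 13 internal nodes, so there are C_13 of them.

13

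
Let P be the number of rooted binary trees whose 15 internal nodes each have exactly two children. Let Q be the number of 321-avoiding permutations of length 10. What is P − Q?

Full binary trees with n internal nodes are counted by C_n; here n = 15. So P = C_15 = 9694845.
For any fixed pattern of length 3, the pattern-avoiding permutations of [10] number C_10. So Q = C_10 = 16796.
P − Q = 9694845 − 16796 = 9678049.

9678049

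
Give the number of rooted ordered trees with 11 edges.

58786

A rooted plane tree with 11 edges has 12 nodes, and the count is C_11.
C_11 = C(22,11)/12 = 705432/12 = 58786.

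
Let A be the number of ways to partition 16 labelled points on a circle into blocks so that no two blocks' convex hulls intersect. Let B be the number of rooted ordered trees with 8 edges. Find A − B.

35356240

Non-crossing partitions of an n-element set are counted by C_n; here n = 16. So A = C_16 = 35357670.
Rooted ordered trees with n edges are counted by C_n; here n = 8. So B = C_8 = 1430.
A − B = 35357670 − 1430 = 35356240.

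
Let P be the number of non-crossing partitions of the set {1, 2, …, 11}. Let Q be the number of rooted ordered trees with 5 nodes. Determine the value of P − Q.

The non-crossing partitions of [11] form a lattice of size C_11. So P = C_11 = 58786.
Rooted ordered (plane) trees on m nodes have m−1 edges and are counted by C_{m−1}; m = 5 gives C_4. So Q = C_4 = 14.
P − Q = 58786 − 14 = 58772.

58772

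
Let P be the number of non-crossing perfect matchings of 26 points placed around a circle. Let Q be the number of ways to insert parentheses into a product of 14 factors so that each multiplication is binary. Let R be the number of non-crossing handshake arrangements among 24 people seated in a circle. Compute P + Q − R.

1277788

Pairing 26 circle points by 13 non-crossing chords gives C_13 matchings. So P = C_13 = 742900.
Ways to associate a product of 14 factors correspond to binary trees on 14 leaves, so the count is C_13. So Q = C_13 = 742900.
With 24 = 2·12 people, non-crossing handshake pairings are non-crossing perfect matchings on a circle, counted by C_12. So R = C_12 = 208012.
P + Q − R = 742900 + 742900 − 208012 = 1277788.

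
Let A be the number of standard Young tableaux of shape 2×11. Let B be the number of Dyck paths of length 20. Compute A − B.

41990

By the hook-length formula (or a Dyck-path bijection), SYT of shape 2×11 number C_11. So A = C_11 = 58786.
A Dyck path with 10 up-steps and 10 down-steps has semilength 10, so there are C_10 of them. So B = C_10 = 16796.
A − B = 58786 − 16796 = 41990.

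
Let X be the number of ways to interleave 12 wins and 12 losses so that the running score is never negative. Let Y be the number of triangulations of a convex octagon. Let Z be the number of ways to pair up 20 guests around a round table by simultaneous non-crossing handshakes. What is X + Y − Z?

191348

Ballot sequences with n votes each where one side never trails are Dyck words, counted by C_n; here n = 12. So X = C_12 = 208012.
Triangulations of a convex m-gon are counted by C_{m−2}; with m = 8 this is C_6. So Y = C_6 = 132.
Non-crossing handshake pairings of 2n people are counted by C_n; 20 people gives n = 10. So Z = C_10 = 16796.
X + Y − Z = 208012 + 132 − 16796 = 191348.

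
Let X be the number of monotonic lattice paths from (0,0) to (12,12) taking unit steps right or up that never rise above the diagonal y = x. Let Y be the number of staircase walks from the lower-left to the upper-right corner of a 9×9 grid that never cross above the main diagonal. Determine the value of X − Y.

Monotone paths in an n×n grid that stay weakly below the diagonal are counted by C_n; here n = 12. So X = C_12 = 208012.
Sub-diagonal monotone paths from (0,0) to (9,9) biject with Dyck paths of semilength 9, giving C_9. So Y = C_9 = 4862.
X − Y = 208012 − 4862 = 203150.

203150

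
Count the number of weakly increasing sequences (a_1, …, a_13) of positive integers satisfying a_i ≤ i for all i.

742900

Weakly increasing sequences with a_i ≤ i biject with Dyck paths of semilength 13, so there are C_13.
C_13 = 742900.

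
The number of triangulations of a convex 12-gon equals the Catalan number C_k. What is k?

A convex 12-gon is triangulated into 10 triangles, and the number of such triangulations is the Catalan number C_{12−2} = C_10.

10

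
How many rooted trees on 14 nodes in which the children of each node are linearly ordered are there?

742900

A rooted plane tree on 14 nodes has 13 edges, and such trees are counted by C_13.
C_13 = C(26,13)/14 = 10400600/14 = 742900.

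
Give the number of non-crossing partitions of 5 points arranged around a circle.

42

Non-crossing partitions of an n-element set are counted by C_n; here n = 5.
C_5 = C(10,5)/6 = 252/6 = 42.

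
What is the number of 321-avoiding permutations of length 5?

42

Permutations of [n] avoiding any single length-3 pattern are counted by C_n; here n = 5.
C_5 = 42.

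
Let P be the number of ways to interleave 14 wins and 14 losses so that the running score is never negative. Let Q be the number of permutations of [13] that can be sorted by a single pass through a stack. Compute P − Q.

1931540

Reading a vote for the leader as '(' and for the other as ')' turns such a sequence into a balanced string of 14 pairs, so the count is C_14. So P = C_14 = 2674440.
By Knuth's characterisation, the stack-sortable permutations of length 13 are the 231-avoiders, numbering C_13. So Q = C_13 = 742900.
P − Q = 2674440 − 742900 = 1931540.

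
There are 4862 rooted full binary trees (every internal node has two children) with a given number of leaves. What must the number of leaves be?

10

Full binary trees with L leaves are counted by C_{L−1}. Since C_9 = 4862, the index is 9.
So the index is 9, and the number of leaves is 9 + 1 = 10.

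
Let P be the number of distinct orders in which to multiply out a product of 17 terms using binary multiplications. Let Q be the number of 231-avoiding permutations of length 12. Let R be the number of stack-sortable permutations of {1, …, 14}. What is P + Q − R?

32891242

Ways to associate a product of 17 factors correspond to binary trees on 17 leaves, so the count is C_16. So P = C_16 = 35357670.
For any fixed pattern of length 3, the pattern-avoiding permutations of [12] number C_12. So Q = C_12 = 208012.
By Knuth's characterisation, the stack-sortable permutations of length 14 are the 231-avoiders, numbering C_14. So R = C_14 = 2674440.
P + Q − R = 35357670 + 208012 − 2674440 = 32891242.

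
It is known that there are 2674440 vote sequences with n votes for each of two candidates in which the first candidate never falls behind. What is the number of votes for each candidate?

14

Such ballot sequences with n votes each are counted by C_n. Since C_14 = 2674440, the index is 14.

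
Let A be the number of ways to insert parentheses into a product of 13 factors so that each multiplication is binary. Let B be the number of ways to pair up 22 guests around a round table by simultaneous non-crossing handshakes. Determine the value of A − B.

149226

Parenthesizations of m factors correspond to full binary trees with m leaves, counted by C_{m−1}; m = 13 gives C_12. So A = C_12 = 208012.
With 22 = 2·11 people, non-crossing handshake pairings are non-crossing perfect matchings on a circle, counted by C_11. So B = C_11 = 58786.
A − B = 208012 − 58786 = 149226.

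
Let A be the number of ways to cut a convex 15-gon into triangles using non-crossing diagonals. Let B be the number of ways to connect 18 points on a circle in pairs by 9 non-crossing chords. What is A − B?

The number of triangulations of a 15-gon is the Catalan number C_13 (index = sides − 2). So A = C_13 = 742900.
Non-crossing perfect matchings of 2n points on a circle are counted by C_n; with 18 points, n = 9. So B = C_9 = 4862.
A − B = 742900 − 4862 = 738038.

738038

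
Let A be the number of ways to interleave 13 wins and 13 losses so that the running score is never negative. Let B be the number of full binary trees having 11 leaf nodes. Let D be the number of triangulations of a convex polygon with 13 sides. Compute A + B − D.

Ballot sequences with n votes each where one side never trails are Dyck words, counted by C_n; here n = 13. So A = C_13 = 742900.
Full binary trees with 11 leaves have 11−1 = 10 internal nodes, so there are C_10 of them. So B = C_10 = 16796.
A convex 13-gon is triangulated into 11 triangles, and the number of such triangulations is the Catalan number C_{13−2} = C_11. So D = C_11 = 58786.
A + B − D = 742900 + 16796 − 58786 = 700910.

700910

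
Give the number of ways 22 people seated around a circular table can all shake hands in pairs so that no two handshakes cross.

58786

With 22 = 2·11 people, non-crossing handshake pairings are non-crossing perfect matchings on a circle, counted by C_11.
C_11 = C(22,11)/12 = 705432/12 = 58786.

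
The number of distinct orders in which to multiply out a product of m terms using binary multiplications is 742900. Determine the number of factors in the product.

Parenthesizations of m factors are counted by C_{m−1}. Since C_13 = 742900, the index is 13.
So the index is 13, and the number of factors is 13 + 1 = 14.

14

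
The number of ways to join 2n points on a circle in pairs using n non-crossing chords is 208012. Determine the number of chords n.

12

Non-crossing pairings of 2n points on a circle are counted by C_n. The Catalan number equal to 208012 is C_12.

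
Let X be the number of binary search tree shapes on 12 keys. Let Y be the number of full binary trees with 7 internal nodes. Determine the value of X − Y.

Binary trees (left/right distinguished) on n nodes are counted by C_n; here n = 12. So X = C_12 = 208012.
Full binary trees with n internal nodes are counted by C_n; here n = 7. So Y = C_7 = 429.
X − Y = 208012 − 429 = 207583.

207583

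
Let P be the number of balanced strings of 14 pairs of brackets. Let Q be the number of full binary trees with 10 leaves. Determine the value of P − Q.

2669578

A balanced arrangement of 14 bracket pairs is a Dyck word of semilength 14, so the count is C_14. So P = C_14 = 2674440.
Full binary trees with 10 leaves have 10−1 = 9 internal nodes, so there are C_9 of them. So Q = C_9 = 4862.
P − Q = 2674440 − 4862 = 2669578.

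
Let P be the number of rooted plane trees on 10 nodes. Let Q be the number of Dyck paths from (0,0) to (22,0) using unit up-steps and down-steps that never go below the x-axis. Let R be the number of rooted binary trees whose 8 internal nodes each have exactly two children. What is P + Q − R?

A rooted plane tree on 10 nodes has 9 edges, and such trees are counted by C_9. So P = C_9 = 4862.
Dyck paths of semilength n (length 2n) are counted by C_n; here n = 11. So Q = C_11 = 58786.
Full binary trees with n internal nodes are counted by C_n; here n = 8. So R = C_8 = 1430.
P + Q − R = 4862 + 58786 − 1430 = 62218.

62218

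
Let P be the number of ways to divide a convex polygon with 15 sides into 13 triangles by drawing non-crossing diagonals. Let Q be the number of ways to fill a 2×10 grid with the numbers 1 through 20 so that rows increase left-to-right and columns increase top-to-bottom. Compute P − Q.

726104

A convex 15-gon is triangulated into 13 triangles, and the number of such triangulations is the Catalan number C_{15−2} = C_13. So P = C_13 = 742900.
Standard Young tableaux of shape 2×n are counted by C_n; here n = 10. So Q = C_10 = 16796.
P − Q = 742900 − 16796 = 726104.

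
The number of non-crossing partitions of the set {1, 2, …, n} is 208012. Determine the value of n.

12

Non-crossing partitions of [n] are counted by C_n, and C_12 = 208012.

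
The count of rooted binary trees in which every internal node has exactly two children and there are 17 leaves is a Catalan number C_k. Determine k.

16

Full binary trees with 17 leaves have 17−1 = 16 internal nodes, so there are C_16 of them.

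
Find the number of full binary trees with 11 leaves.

Full binary trees with 11 leaves have 11−1 = 10 internal nodes, so there are C_10 of them.
C_10 = C_9 · 2(2·9+1)/(9+2) = 4862 · 38/11 = 16796.

16796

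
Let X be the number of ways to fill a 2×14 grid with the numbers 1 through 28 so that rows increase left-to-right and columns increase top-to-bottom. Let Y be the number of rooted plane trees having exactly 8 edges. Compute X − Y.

2673010

Standard Young tableaux of shape 2×n are counted by C_n; here n = 14. So X = C_14 = 2674440.
A rooted plane tree with 8 edges has 9 nodes, and the count is C_8. So Y = C_8 = 1430.
X − Y = 2674440 − 1430 = 2673010.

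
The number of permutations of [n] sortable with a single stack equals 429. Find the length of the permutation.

Stack-sortable permutations of [n] are counted by C_n; 429 = C_7.

7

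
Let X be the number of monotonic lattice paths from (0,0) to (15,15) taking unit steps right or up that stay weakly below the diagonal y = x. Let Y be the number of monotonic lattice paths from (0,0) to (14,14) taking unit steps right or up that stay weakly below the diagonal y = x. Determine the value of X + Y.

12369285

Monotone paths in an n×n grid that stay weakly below the diagonal are counted by C_n; here n = 15. So X = C_15 = 9694845.
Monotone paths in an n×n grid that stay weakly below the diagonal are counted by C_n; here n = 14. So Y = C_14 = 2674440.
X + Y = 9694845 + 2674440 = 12369285.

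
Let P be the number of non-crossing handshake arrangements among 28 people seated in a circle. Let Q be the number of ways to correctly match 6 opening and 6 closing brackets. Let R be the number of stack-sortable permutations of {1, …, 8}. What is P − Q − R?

2672878

With 28 = 2·14 people, non-crossing handshake pairings are non-crossing perfect matchings on a circle, counted by C_14. So P = C_14 = 2674440.
A balanced arrangement of 6 bracket pairs is a Dyck word of semilength 6, so the count is C_6. So Q = C_6 = 132.
Stack-sortable permutations are exactly the 231-avoiding ones, counted by C_n; here n = 8. So R = C_8 = 1430.
P − Q − R = 2674440 − 132 − 1430 = 2672878.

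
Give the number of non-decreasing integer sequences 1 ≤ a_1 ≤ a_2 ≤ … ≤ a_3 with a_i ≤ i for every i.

Such sub-staircase sequences of length n are counted by C_n; here n = 3.
C_3 = C(6,3)/4 = 20/4 = 5.

5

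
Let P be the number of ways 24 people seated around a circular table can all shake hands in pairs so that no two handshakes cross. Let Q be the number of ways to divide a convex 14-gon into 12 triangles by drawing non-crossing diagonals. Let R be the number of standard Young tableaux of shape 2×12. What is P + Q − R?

208012

With 24 = 2·12 people, non-crossing handshake pairings are non-crossing perfect matchings on a circle, counted by C_12. So P = C_12 = 208012.
A convex 14-gon is triangulated into 12 triangles, and the number of such triangulations is the Catalan number C_{14−2} = C_12. So Q = C_12 = 208012.
Standard Young tableaux of shape 2×n are counted by C_n; here n = 12. So R = C_12 = 208012.
P + Q − R = 208012 + 208012 − 208012 = 208012.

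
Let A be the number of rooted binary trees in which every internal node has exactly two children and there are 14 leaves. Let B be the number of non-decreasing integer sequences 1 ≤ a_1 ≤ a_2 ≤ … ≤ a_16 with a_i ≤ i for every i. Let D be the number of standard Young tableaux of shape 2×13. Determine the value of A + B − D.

Full binary trees with 14 leaves have 14−1 = 13 internal nodes, so there are C_13 of them. So A = C_13 = 742900.
Weakly increasing sequences with a_i ≤ i biject with Dyck paths of semilength 16, so there are C_16. So B = C_16 = 35357670.
By the hook-length formula (or a Dyck-path bijection), SYT of shape 2×13 number C_13. So D = C_13 = 742900.
A + B − D = 742900 + 35357670 − 742900 = 35357670.

35357670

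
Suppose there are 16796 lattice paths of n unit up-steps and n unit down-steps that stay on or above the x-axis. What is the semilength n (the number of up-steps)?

10

Dyck paths of semilength n are counted by C_n, and C_10 = 16796.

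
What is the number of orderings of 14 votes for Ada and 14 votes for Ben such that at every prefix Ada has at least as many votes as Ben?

Reading a vote for the leader as '(' and for the other as ')' turns such a sequence into a balanced string of 14 pairs, so the count is C_14.
C_14 = 2674440.

2674440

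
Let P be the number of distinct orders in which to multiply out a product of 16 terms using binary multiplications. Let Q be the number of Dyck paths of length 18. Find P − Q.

Bracketing 16 factors into binary products is counted by C_{16−1} = C_15. So P = C_15 = 9694845.
Dyck paths of semilength n (length 2n) are counted by C_n; here n = 9. So Q = C_9 = 4862.
P − Q = 9694845 − 4862 = 9689983.

9689983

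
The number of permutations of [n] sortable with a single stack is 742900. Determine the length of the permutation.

13

Stack-sortable permutations of [n] are counted by C_n, and C_13 = 742900.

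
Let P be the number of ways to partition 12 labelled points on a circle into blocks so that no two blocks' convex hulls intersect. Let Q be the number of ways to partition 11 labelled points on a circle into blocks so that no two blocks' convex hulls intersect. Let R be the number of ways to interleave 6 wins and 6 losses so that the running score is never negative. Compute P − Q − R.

The non-crossing partitions of [12] form a lattice of size C_12. So P = C_12 = 208012.
The non-crossing partitions of [11] form a lattice of size C_11. So Q = C_11 = 58786.
Reading a vote for the leader as '(' and for the other as ')' turns such a sequence into a balanced string of 6 pairs, so the count is C_6. So R = C_6 = 132.
P − Q − R = 208012 − 58786 − 132 = 149094.

149094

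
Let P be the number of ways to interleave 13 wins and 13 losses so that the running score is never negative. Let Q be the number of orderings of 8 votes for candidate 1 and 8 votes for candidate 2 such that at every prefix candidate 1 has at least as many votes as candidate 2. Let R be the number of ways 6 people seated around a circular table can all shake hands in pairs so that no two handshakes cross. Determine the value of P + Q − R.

744325

Reading a vote for the leader as '(' and for the other as ')' turns such a sequence into a balanced string of 13 pairs, so the count is C_13. So P = C_13 = 742900.
Ballot sequences with n votes each where one side never trails are Dyck words, counted by C_n; here n = 8. So Q = C_8 = 1430.
With 6 = 2·3 people, non-crossing handshake pairings are non-crossing perfect matchings on a circle, counted by C_3. So R = C_3 = 5.
P + Q − R = 742900 + 1430 − 5 = 744325.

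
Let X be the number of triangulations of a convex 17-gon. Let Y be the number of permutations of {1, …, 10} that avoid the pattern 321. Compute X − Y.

9678049

The number of triangulations of a 17-gon is the Catalan number C_15 (index = sides − 2). So X = C_15 = 9694845.
For any fixed pattern of length 3, the pattern-avoiding permutations of [10] number C_10. So Y = C_10 = 16796.
X − Y = 9694845 − 16796 = 9678049.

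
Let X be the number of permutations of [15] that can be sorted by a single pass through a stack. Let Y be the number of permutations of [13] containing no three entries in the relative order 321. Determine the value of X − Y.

By Knuth's characterisation, the stack-sortable permutations of length 15 are the 231-avoiders, numbering C_15. So X = C_15 = 9694845.
For any fixed pattern of length 3, the pattern-avoiding permutations of [13] number C_13. So Y = C_13 = 742900.
X − Y = 9694845 − 742900 = 8951945.

8951945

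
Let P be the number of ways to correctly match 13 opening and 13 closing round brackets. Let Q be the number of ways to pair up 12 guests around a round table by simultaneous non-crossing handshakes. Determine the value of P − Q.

742768

Balanced strings of n pairs of brackets are counted by C_n; here n = 13. So P = C_13 = 742900.
With 12 = 2·6 people, non-crossing handshake pairings are non-crossing perfect matchings on a circle, counted by C_6. So Q = C_6 = 132.
P − Q = 742900 − 132 = 742768.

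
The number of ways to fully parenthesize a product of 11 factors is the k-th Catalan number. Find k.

Bracketing 11 factors into binary products is counted by C_{11−1} = C_10.

10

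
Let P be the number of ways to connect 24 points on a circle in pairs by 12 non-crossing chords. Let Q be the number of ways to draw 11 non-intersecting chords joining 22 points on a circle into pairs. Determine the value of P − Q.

Pairing 24 circle points by 12 non-crossing chords gives C_12 matchings. So P = C_12 = 208012.
Non-crossing perfect matchings of 2n points on a circle are counted by C_n; with 22 points, n = 11. So Q = C_11 = 58786.
P − Q = 208012 − 58786 = 149226.

149226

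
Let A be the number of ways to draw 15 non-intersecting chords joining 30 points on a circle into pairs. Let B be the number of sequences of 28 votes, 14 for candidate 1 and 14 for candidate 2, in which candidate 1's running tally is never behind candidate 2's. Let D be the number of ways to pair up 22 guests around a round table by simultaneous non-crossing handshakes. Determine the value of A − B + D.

Non-crossing perfect matchings of 2n points on a circle are counted by C_n; with 30 points, n = 15. So A = C_15 = 9694845.
Ballot sequences with n votes each where one side never trails are Dyck words, counted by C_n; here n = 14. So B = C_14 = 2674440.
With 22 = 2·11 people, non-crossing handshake pairings are non-crossing perfect matchings on a circle, counted by C_11. So D = C_11 = 58786.
A − B + D = 9694845 − 2674440 + 58786 = 7079191.

7079191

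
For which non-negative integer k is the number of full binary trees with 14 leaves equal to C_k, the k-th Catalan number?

Full binary trees with 14 leaves have 14−1 = 13 internal nodes, so there are C_13 of them.

13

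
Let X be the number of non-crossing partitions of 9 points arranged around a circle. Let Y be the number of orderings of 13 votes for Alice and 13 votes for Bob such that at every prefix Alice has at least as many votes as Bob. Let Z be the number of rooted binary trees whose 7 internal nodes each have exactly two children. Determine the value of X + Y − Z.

Non-crossing partitions of an n-element set are counted by C_n; here n = 9. So X = C_9 = 4862.
Ballot sequences with n votes each where one side never trails are Dyck words, counted by C_n; here n = 13. So Y = C_13 = 742900.
Full binary trees with n internal nodes are counted by C_n; here n = 7. So Z = C_7 = 429.
X + Y − Z = 4862 + 742900 − 429 = 747333.

747333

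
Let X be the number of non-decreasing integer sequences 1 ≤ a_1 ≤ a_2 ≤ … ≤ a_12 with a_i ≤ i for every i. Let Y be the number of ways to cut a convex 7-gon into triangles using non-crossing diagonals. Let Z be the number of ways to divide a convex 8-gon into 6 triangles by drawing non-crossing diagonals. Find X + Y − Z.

207922

Such sub-staircase sequences of length n are counted by C_n; here n = 12. So X = C_12 = 208012.
The number of triangulations of a 7-gon is the Catalan number C_5 (index = sides − 2). So Y = C_5 = 42.
The number of triangulations of an 8-gon is the Catalan number C_6 (index = sides − 2). So Z = C_6 = 132.
X + Y − Z = 208012 + 42 − 132 = 207922.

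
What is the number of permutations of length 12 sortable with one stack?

208012

By Knuth's characterisation, the stack-sortable permutations of length 12 are the 231-avoiders, numbering C_12.
C_12 = C_11 · 2(2·11+1)/(11+2) = 58786 · 46/13 = 208012.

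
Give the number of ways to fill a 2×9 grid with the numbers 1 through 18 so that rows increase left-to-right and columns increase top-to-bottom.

4862

Standard Young tableaux of shape 2×n are counted by C_n; here n = 9.
C_9 = C(18,9)/10 = 48620/10 = 4862.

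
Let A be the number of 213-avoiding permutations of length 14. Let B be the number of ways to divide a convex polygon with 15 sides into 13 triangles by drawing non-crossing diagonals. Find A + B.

Permutations of [n] avoiding any single length-3 pattern are counted by C_n; here n = 14. So A = C_14 = 2674440.
A convex 15-gon is triangulated into 13 triangles, and the number of such triangulations is the Catalan number C_{15−2} = C_13. So B = C_13 = 742900.
A + B = 2674440 + 742900 = 3417340.

3417340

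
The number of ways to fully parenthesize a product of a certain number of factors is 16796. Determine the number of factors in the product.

11

Parenthesizations of m factors are counted by C_{m−1}. Since C_10 = 16796, the index is 10.
So the index is 10, and the number of factors is 10 + 1 = 11.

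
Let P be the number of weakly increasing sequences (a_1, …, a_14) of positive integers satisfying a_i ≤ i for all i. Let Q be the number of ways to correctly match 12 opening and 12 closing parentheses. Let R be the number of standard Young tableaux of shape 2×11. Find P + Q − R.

2823666

Weakly increasing sequences with a_i ≤ i biject with Dyck paths of semilength 14, so there are C_14. So P = C_14 = 2674440.
A balanced arrangement of 12 bracket pairs is a Dyck word of semilength 12, so the count is C_12. So Q = C_12 = 208012.
Standard Young tableaux of shape 2×n are counted by C_n; here n = 11. So R = C_11 = 58786.
P + Q − R = 2674440 + 208012 − 58786 = 2823666.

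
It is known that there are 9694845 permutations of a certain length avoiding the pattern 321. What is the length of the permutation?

15

Permutations of [n] avoiding a fixed length-3 pattern are counted by C_n. Since C_15 = 9694845, the index is 15.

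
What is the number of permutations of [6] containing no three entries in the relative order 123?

132

For any fixed pattern of length 3, the pattern-avoiding permutations of [6] number C_6.
C_6 = C_5 · 2(2·5+1)/(5+2) = 42 · 22/7 = 132.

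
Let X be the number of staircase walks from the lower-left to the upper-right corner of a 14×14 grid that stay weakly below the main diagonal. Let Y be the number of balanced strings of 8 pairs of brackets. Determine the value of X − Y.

2673010

Monotone paths in an n×n grid that stay weakly below the diagonal are counted by C_n; here n = 14. So X = C_14 = 2674440.
With 8 pairs the number of balanced bracket strings is the Catalan number C_8. So Y = C_8 = 1430.
X − Y = 2674440 − 1430 = 2673010.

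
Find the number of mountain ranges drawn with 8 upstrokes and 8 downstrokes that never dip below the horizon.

1430

A Dyck path with 8 up-steps and 8 down-steps has semilength 8, so there are C_8 of them.
C_8 = C_7 · 2(2·7+1)/(7+2) = 429 · 30/9 = 1430.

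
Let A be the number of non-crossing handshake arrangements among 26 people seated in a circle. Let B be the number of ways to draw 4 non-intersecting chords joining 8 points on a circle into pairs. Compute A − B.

Non-crossing handshake pairings of 2n people are counted by C_n; 26 people gives n = 13. So A = C_13 = 742900.
Non-crossing perfect matchings of 2n points on a circle are counted by C_n; with 8 points, n = 4. So B = C_4 = 14.
A − B = 742900 − 14 = 742886.

742886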